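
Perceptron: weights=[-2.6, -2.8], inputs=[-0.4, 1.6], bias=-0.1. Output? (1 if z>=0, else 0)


z = w . x + b
= -2.6*-0.4 + -2.8*1.6 + -0.1
= 1.04 + -4.48 + -0.1
= -3.44 + -0.1
= -3.54
Since z = -3.54 < 0, output = 0

0


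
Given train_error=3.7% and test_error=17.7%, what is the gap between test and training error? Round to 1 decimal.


Generalization gap = test_error - train_error
= 17.7 - 3.7
= 14.0%
A large gap suggests overfitting.

14.0


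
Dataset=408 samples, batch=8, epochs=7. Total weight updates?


Iterations per epoch = 408 / 8 = 51
Total updates = iterations_per_epoch * epochs
= 51 * 7
= 357

357


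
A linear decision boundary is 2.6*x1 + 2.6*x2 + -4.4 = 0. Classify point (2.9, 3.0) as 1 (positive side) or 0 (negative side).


Compute 2.6 * 2.9 + 2.6 * 3.0 + -4.4
= 7.54 + 7.8 + -4.4
= 10.94
Since 10.94 >= 0, the point is on the positive side.

1


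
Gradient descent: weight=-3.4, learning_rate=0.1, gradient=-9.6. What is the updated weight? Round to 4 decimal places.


w_new = w_old - lr * gradient
= -3.4 - 0.1 * -9.6
= -3.4 - (-0.96)
= -2.4400

-2.4400


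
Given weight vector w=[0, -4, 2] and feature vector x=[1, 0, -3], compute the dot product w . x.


Element-wise products:
0 * 1 = 0
-4 * 0 = 0
2 * -3 = -6
Sum = 0 + 0 + -6
= -6

-6


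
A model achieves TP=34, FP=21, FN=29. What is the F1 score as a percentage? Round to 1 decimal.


Precision = TP / (TP + FP) = 34 / 55 = 0.6182
Recall = TP / (TP + FN) = 34 / 63 = 0.5397
F1 = 2 * P * R / (P + R)
= 2 * 0.6182 * 0.5397 / (0.6182 + 0.5397)
= 0.6672 / 1.1579
= 0.5763
As percentage: 57.6%

57.6


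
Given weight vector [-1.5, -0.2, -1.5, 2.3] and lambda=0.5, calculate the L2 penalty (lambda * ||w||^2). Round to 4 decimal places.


Squaring each weight:
(-1.5)^2 = 2.25
(-0.2)^2 = 0.04
(-1.5)^2 = 2.25
2.3^2 = 5.29
Sum of squares = 9.83
Penalty = 0.5 * 9.83 = 4.9150

4.9150


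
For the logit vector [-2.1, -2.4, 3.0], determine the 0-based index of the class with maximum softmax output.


Softmax is a monotonic transformation, so it preserves the argmax.
We need to find the index of the maximum logit.
Index 0: -2.1
Index 1: -2.4
Index 2: 3.0
Maximum logit = 3.0 at index 2

2


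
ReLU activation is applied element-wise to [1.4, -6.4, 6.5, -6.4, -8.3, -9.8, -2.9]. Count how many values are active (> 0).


ReLU(x) = max(0, x) for each element:
ReLU(1.4) = 1.4
ReLU(-6.4) = 0
ReLU(6.5) = 6.5
ReLU(-6.4) = 0
ReLU(-8.3) = 0
ReLU(-9.8) = 0
ReLU(-2.9) = 0
Active neurons (>0): 2

2


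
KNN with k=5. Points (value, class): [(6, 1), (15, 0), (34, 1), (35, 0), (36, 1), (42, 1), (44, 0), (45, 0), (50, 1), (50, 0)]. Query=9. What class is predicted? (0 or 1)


Distances from query 9:
Point 6 (class 1): distance = 3
Point 15 (class 0): distance = 6
Point 34 (class 1): distance = 25
Point 35 (class 0): distance = 26
Point 36 (class 1): distance = 27
K=5 nearest neighbors: classes = [1, 0, 1, 0, 1]
Votes for class 1: 3 / 5
Majority vote => class 1

1


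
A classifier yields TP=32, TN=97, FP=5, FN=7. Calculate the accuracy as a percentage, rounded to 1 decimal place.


Accuracy = (TP + TN) / (TP + TN + FP + FN) * 100
= (32 + 97) / (32 + 97 + 5 + 7)
= 129 / 141
= 0.9149
= 91.5%

91.5


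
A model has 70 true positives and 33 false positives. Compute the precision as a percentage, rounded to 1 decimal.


Precision = TP / (TP + FP) * 100
= 70 / (70 + 33)
= 70 / 103
= 0.6796
= 68.0%

68.0


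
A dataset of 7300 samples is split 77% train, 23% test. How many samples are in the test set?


Train samples = 7300 * 77% = 5621
Test samples = 7300 - 5621
= 1679

1679


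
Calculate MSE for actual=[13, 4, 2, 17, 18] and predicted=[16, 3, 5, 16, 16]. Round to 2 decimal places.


Differences: [-3, 1, -3, 1, 2]
Squared errors: [9, 1, 9, 1, 4]
Sum of squared errors = 24
MSE = 24 / 5 = 4.80

4.80


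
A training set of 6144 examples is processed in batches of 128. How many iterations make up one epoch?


Iterations per epoch = dataset_size / batch_size
= 6144 / 128
= 48

48


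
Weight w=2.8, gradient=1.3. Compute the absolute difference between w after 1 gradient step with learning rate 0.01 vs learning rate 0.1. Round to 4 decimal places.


With lr=0.01: w_new = 2.8 - 0.01 * 1.3 = 2.787
With lr=0.1: w_new = 2.8 - 0.1 * 1.3 = 2.67
Absolute difference = |2.787 - 2.67|
= 0.1170

0.1170


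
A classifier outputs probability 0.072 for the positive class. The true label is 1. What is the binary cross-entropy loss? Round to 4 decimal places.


For y=1: Loss = -log(p)
= -log(0.072)
= -(-2.6311)
= 2.6311

2.6311


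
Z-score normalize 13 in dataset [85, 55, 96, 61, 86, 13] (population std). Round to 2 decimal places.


Mean = (85 + 55 + 96 + 61 + 86 + 13) / 6 = 66.0
Variance = sum((x_i - mean)^2) / n = 769.3333
Std = sqrt(769.3333) = 27.7369
Z = (x - mean) / std
= (13 - 66.0) / 27.7369
= -53.0 / 27.7369
= -1.91

-1.91


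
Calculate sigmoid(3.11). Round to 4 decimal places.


sigmoid(z) = 1 / (1 + exp(-z))
exp(-(3.11)) = exp(-3.11) = 0.0446
1 + 0.0446 = 1.0446
1 / 1.0446 = 0.9573

0.9573


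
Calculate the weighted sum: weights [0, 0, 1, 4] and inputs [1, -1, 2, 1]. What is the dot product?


Element-wise products:
0 * 1 = 0
0 * -1 = 0
1 * 2 = 2
4 * 1 = 4
Sum = 0 + 0 + 2 + 4
= 6

6


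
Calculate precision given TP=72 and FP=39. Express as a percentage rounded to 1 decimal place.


Precision = TP / (TP + FP) * 100
= 72 / (72 + 39)
= 72 / 111
= 0.6486
= 64.9%

64.9


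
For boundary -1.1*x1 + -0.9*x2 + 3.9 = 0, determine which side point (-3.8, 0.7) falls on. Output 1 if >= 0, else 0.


Compute -1.1 * -3.8 + -0.9 * 0.7 + 3.9
= 4.18 + -0.63 + 3.9
= 7.45
Since 7.45 >= 0, the point is on the positive side.

1


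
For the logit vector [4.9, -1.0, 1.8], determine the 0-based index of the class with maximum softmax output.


Softmax is a monotonic transformation, so it preserves the argmax.
We need to find the index of the maximum logit.
Index 0: 4.9
Index 1: -1.0
Index 2: 1.8
Maximum logit = 4.9 at index 0

0


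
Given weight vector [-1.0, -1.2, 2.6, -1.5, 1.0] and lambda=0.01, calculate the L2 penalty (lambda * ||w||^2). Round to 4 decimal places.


Squaring each weight:
(-1.0)^2 = 1.0
(-1.2)^2 = 1.44
2.6^2 = 6.76
(-1.5)^2 = 2.25
1.0^2 = 1.0
Sum of squares = 12.45
Penalty = 0.01 * 12.45 = 0.1245

0.1245


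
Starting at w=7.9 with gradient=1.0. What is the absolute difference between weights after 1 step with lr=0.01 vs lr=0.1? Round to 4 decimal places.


With lr=0.01: w_new = 7.9 - 0.01 * 1.0 = 7.89
With lr=0.1: w_new = 7.9 - 0.1 * 1.0 = 7.8
Absolute difference = |7.89 - 7.8|
= 0.0900

0.0900


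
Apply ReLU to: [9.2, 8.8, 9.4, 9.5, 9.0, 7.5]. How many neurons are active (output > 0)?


ReLU(x) = max(0, x) for each element:
ReLU(9.2) = 9.2
ReLU(8.8) = 8.8
ReLU(9.4) = 9.4
ReLU(9.5) = 9.5
ReLU(9.0) = 9.0
ReLU(7.5) = 7.5
Active neurons (>0): 6

6


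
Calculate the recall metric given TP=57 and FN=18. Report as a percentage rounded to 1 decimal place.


Recall = TP / (TP + FN) * 100
= 57 / (57 + 18)
= 57 / 75
= 0.76
= 76.0%

76.0


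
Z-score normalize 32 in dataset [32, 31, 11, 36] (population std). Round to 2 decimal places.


Mean = (32 + 31 + 11 + 36) / 4 = 27.5
Variance = sum((x_i - mean)^2) / n = 94.25
Std = sqrt(94.25) = 9.7082
Z = (x - mean) / std
= (32 - 27.5) / 9.7082
= 4.5 / 9.7082
= 0.46

0.46


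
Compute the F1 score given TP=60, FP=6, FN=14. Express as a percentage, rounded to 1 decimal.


Precision = TP / (TP + FP) = 60 / 66 = 0.9091
Recall = TP / (TP + FN) = 60 / 74 = 0.8108
F1 = 2 * P * R / (P + R)
= 2 * 0.9091 * 0.8108 / (0.9091 + 0.8108)
= 1.4742 / 1.7199
= 0.8571
As percentage: 85.7%

85.7


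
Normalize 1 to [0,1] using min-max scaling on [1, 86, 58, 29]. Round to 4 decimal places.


Min = 1, Max = 86
Range = 86 - 1 = 85
Scaled = (x - min) / (max - min)
= (1 - 1) / 85
= 0 / 85
= 0.0000

0.0000


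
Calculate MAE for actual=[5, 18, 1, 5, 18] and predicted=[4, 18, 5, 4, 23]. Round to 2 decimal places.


Absolute errors: [1, 0, 4, 1, 5]
Sum of absolute errors = 11
MAE = 11 / 5 = 2.20

2.20


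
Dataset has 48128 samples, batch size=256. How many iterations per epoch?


Iterations per epoch = dataset_size / batch_size
= 48128 / 256
= 188

188


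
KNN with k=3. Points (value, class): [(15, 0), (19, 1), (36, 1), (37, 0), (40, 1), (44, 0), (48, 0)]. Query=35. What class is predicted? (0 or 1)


Distances from query 35:
Point 36 (class 1): distance = 1
Point 37 (class 0): distance = 2
Point 40 (class 1): distance = 5
K=3 nearest neighbors: classes = [1, 0, 1]
Votes for class 1: 2 / 3
Majority vote => class 1

1


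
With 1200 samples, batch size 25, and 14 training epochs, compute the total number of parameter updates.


Iterations per epoch = 1200 / 25 = 48
Total updates = iterations_per_epoch * epochs
= 48 * 14
= 672

672


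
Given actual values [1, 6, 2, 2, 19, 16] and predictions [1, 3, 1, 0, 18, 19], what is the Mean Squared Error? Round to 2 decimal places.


Differences: [0, 3, 1, 2, 1, -3]
Squared errors: [0, 9, 1, 4, 1, 9]
Sum of squared errors = 24
MSE = 24 / 6 = 4.00

4.00


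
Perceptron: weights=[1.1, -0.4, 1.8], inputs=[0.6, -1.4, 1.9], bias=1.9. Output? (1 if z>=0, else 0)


z = w . x + b
= 1.1*0.6 + -0.4*-1.4 + 1.8*1.9 + 1.9
= 0.66 + 0.56 + 3.42 + 1.9
= 4.64 + 1.9
= 6.54
Since z = 6.54 >= 0, output = 1

1


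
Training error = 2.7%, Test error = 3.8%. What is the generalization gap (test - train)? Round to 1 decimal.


Generalization gap = test_error - train_error
= 3.8 - 2.7
= 1.1%
A small gap suggests good generalization.

1.1


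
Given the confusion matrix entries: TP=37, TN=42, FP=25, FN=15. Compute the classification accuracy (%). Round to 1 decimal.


Accuracy = (TP + TN) / (TP + TN + FP + FN) * 100
= (37 + 42) / (37 + 42 + 25 + 15)
= 79 / 119
= 0.6639
= 66.4%

66.4


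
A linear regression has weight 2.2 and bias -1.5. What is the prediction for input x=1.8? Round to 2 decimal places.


y = 2.2 * 1.8 + (-1.5)
= 3.96 + (-1.5)
= 2.46

2.46


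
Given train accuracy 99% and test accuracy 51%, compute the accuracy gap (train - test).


Gap = train_accuracy - test_accuracy
= 99 - 51
= 48%
This large gap strongly indicates overfitting.

48


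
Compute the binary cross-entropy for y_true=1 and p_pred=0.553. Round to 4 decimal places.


For y=1: Loss = -log(p)
= -log(0.553)
= -(-0.5924)
= 0.5924

0.5924


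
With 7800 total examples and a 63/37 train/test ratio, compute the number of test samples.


Train samples = 7800 * 63% = 4914
Test samples = 7800 - 4914
= 2886

2886


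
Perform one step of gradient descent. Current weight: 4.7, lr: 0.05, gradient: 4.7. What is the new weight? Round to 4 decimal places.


w_new = w_old - lr * gradient
= 4.7 - 0.05 * 4.7
= 4.7 - (0.235)
= 4.4650

4.4650


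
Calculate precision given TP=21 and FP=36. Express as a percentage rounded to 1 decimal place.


Precision = TP / (TP + FP) * 100
= 21 / (21 + 36)
= 21 / 57
= 0.3684
= 36.8%

36.8


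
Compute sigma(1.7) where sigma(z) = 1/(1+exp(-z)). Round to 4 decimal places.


sigmoid(z) = 1 / (1 + exp(-z))
exp(-(1.7)) = exp(-1.7) = 0.1827
1 + 0.1827 = 1.1827
1 / 1.1827 = 0.8455

0.8455


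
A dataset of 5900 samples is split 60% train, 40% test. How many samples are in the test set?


Train samples = 5900 * 60% = 3540
Test samples = 5900 - 3540
= 2360

2360


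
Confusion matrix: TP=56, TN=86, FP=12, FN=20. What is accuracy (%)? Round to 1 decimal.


Accuracy = (TP + TN) / (TP + TN + FP + FN) * 100
= (56 + 86) / (56 + 86 + 12 + 20)
= 142 / 174
= 0.8161
= 81.6%

81.6


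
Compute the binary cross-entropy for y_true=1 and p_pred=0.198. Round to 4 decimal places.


For y=1: Loss = -log(p)
= -log(0.198)
= -(-1.6195)
= 1.6195

1.6195


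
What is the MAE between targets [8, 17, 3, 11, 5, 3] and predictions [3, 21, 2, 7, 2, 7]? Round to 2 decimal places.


Absolute errors: [5, 4, 1, 4, 3, 4]
Sum of absolute errors = 21
MAE = 21 / 6 = 3.50

3.50


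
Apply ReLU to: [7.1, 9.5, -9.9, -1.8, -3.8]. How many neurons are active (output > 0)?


ReLU(x) = max(0, x) for each element:
ReLU(7.1) = 7.1
ReLU(9.5) = 9.5
ReLU(-9.9) = 0
ReLU(-1.8) = 0
ReLU(-3.8) = 0
Active neurons (>0): 2

2


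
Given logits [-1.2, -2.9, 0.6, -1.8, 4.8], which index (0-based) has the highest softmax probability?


Softmax is a monotonic transformation, so it preserves the argmax.
We need to find the index of the maximum logit.
Index 0: -1.2
Index 1: -2.9
Index 2: 0.6
Index 3: -1.8
Index 4: 4.8
Maximum logit = 4.8 at index 4

4


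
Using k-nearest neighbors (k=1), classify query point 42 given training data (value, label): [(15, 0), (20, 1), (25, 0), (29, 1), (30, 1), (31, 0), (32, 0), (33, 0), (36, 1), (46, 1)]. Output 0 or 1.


Distances from query 42:
Point 46 (class 1): distance = 4
K=1 nearest neighbors: classes = [1]
Votes for class 1: 1 / 1
Majority vote => class 1

1


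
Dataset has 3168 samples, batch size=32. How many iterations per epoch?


Iterations per epoch = dataset_size / batch_size
= 3168 / 32
= 99

99


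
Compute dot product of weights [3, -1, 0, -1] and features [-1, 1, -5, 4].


Element-wise products:
3 * -1 = -3
-1 * 1 = -1
0 * -5 = 0
-1 * 4 = -4
Sum = -3 + -1 + 0 + -4
= -8

-8


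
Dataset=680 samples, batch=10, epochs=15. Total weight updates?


Iterations per epoch = 680 / 10 = 68
Total updates = iterations_per_epoch * epochs
= 68 * 15
= 1020

1020


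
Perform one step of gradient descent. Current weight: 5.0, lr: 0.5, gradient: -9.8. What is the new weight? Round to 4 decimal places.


w_new = w_old - lr * gradient
= 5.0 - 0.5 * -9.8
= 5.0 - (-4.9)
= 9.9000

9.9000


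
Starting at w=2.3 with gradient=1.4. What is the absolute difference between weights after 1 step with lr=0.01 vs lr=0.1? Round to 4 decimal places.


With lr=0.01: w_new = 2.3 - 0.01 * 1.4 = 2.286
With lr=0.1: w_new = 2.3 - 0.1 * 1.4 = 2.16
Absolute difference = |2.286 - 2.16|
= 0.1260

0.1260


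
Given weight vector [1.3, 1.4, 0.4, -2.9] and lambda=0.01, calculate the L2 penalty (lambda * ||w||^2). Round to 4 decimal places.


Squaring each weight:
1.3^2 = 1.69
1.4^2 = 1.96
0.4^2 = 0.16
(-2.9)^2 = 8.41
Sum of squares = 12.22
Penalty = 0.01 * 12.22 = 0.1222

0.1222


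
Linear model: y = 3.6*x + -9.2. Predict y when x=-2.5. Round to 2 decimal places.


y = 3.6 * -2.5 + (-9.2)
= -9.0 + (-9.2)
= -18.20

-18.20


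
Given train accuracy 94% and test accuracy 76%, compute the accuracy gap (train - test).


Gap = train_accuracy - test_accuracy
= 94 - 76
= 18%
This gap suggests the model is overfitting.

18


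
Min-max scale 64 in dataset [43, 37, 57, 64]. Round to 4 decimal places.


Min = 37, Max = 64
Range = 64 - 37 = 27
Scaled = (x - min) / (max - min)
= (64 - 37) / 27
= 27 / 27
= 1.0000

1.0000


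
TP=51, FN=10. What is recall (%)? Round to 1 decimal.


Recall = TP / (TP + FN) * 100
= 51 / (51 + 10)
= 51 / 61
= 0.8361
= 83.6%

83.6


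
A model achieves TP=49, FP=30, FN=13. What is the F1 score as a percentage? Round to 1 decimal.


Precision = TP / (TP + FP) = 49 / 79 = 0.6203
Recall = TP / (TP + FN) = 49 / 62 = 0.7903
F1 = 2 * P * R / (P + R)
= 2 * 0.6203 * 0.7903 / (0.6203 + 0.7903)
= 0.9804 / 1.4106
= 0.695
As percentage: 69.5%

69.5


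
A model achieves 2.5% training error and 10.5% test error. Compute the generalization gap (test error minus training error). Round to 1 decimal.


Generalization gap = test_error - train_error
= 10.5 - 2.5
= 8.0%
A moderate gap.

8.0


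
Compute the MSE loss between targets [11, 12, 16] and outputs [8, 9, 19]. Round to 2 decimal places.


Differences: [3, 3, -3]
Squared errors: [9, 9, 9]
Sum of squared errors = 27
MSE = 27 / 3 = 9.00

9.00


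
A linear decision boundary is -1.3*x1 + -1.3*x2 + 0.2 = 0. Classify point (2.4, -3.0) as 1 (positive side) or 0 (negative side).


Compute -1.3 * 2.4 + -1.3 * -3.0 + 0.2
= -3.12 + 3.9 + 0.2
= 0.98
Since 0.98 >= 0, the point is on the positive side.

1


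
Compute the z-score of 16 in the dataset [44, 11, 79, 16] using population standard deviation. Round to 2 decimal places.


Mean = (44 + 11 + 79 + 16) / 4 = 37.5
Variance = sum((x_i - mean)^2) / n = 732.25
Std = sqrt(732.25) = 27.0601
Z = (x - mean) / std
= (16 - 37.5) / 27.0601
= -21.5 / 27.0601
= -0.79

-0.79


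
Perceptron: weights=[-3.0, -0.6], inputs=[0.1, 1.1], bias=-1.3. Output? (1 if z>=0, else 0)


z = w . x + b
= -3.0*0.1 + -0.6*1.1 + -1.3
= -0.3 + -0.66 + -1.3
= -0.96 + -1.3
= -2.26
Since z = -2.26 < 0, output = 0

0


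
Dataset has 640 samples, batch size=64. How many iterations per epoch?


Iterations per epoch = dataset_size / batch_size
= 640 / 64
= 10

10


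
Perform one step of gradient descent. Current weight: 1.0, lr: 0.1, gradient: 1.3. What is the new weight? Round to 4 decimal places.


w_new = w_old - lr * gradient
= 1.0 - 0.1 * 1.3
= 1.0 - (0.13)
= 0.8700

0.8700


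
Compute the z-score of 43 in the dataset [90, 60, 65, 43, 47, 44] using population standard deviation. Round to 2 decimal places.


Mean = (90 + 60 + 65 + 43 + 47 + 44) / 6 = 58.1667
Variance = sum((x_i - mean)^2) / n = 269.8056
Std = sqrt(269.8056) = 16.4258
Z = (x - mean) / std
= (43 - 58.1667) / 16.4258
= -15.1667 / 16.4258
= -0.92

-0.92


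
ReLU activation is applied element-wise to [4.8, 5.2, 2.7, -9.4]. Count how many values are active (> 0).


ReLU(x) = max(0, x) for each element:
ReLU(4.8) = 4.8
ReLU(5.2) = 5.2
ReLU(2.7) = 2.7
ReLU(-9.4) = 0
Active neurons (>0): 3

3


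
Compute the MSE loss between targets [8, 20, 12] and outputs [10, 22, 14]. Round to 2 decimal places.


Differences: [-2, -2, -2]
Squared errors: [4, 4, 4]
Sum of squared errors = 12
MSE = 12 / 3 = 4.00

4.00


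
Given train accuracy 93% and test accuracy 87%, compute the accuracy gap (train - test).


Gap = train_accuracy - test_accuracy
= 93 - 87
= 6%
This moderate gap may indicate mild overfitting.

6


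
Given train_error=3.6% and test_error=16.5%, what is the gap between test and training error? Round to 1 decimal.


Generalization gap = test_error - train_error
= 16.5 - 3.6
= 12.9%
A large gap suggests overfitting.

12.9


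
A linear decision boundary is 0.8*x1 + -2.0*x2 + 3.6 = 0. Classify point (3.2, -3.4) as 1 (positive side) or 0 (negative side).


Compute 0.8 * 3.2 + -2.0 * -3.4 + 3.6
= 2.56 + 6.8 + 3.6
= 12.96
Since 12.96 >= 0, the point is on the positive side.

1


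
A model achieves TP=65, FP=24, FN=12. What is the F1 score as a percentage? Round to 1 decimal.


Precision = TP / (TP + FP) = 65 / 89 = 0.7303
Recall = TP / (TP + FN) = 65 / 77 = 0.8442
F1 = 2 * P * R / (P + R)
= 2 * 0.7303 * 0.8442 / (0.7303 + 0.8442)
= 1.233 / 1.5745
= 0.7831
As percentage: 78.3%

78.3


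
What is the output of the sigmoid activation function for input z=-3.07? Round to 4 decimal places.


sigmoid(z) = 1 / (1 + exp(-z))
exp(-(-3.07)) = exp(3.07) = 21.5419
1 + 21.5419 = 22.5419
1 / 22.5419 = 0.0444

0.0444


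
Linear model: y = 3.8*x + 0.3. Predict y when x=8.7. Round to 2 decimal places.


y = 3.8 * 8.7 + (0.3)
= 33.06 + (0.3)
= 33.36

33.36


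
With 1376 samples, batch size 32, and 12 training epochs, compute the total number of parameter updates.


Iterations per epoch = 1376 / 32 = 43
Total updates = iterations_per_epoch * epochs
= 43 * 12
= 516

516


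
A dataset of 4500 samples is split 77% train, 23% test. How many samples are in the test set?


Train samples = 4500 * 77% = 3465
Test samples = 4500 - 3465
= 1035

1035


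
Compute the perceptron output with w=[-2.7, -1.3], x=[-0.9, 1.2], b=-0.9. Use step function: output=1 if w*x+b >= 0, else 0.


z = w . x + b
= -2.7*-0.9 + -1.3*1.2 + -0.9
= 2.43 + -1.56 + -0.9
= 0.87 + -0.9
= -0.03
Since z = -0.03 < 0, output = 0

0


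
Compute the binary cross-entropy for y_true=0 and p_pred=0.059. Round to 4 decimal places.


For y=0: Loss = -log(1-p)
= -log(1 - 0.059)
= -log(0.941)
= -(-0.0608)
= 0.0608

0.0608


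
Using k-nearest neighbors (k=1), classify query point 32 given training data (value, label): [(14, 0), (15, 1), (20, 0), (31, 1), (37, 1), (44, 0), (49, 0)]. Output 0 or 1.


Distances from query 32:
Point 31 (class 1): distance = 1
K=1 nearest neighbors: classes = [1]
Votes for class 1: 1 / 1
Majority vote => class 1

1


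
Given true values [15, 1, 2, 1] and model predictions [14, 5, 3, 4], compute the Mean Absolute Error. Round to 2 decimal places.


Absolute errors: [1, 4, 1, 3]
Sum of absolute errors = 9
MAE = 9 / 4 = 2.25

2.25


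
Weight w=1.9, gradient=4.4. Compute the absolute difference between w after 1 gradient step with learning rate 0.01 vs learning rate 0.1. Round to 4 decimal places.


With lr=0.01: w_new = 1.9 - 0.01 * 4.4 = 1.856
With lr=0.1: w_new = 1.9 - 0.1 * 4.4 = 1.46
Absolute difference = |1.856 - 1.46|
= 0.3960

0.3960


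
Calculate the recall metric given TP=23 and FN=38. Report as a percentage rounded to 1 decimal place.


Recall = TP / (TP + FN) * 100
= 23 / (23 + 38)
= 23 / 61
= 0.377
= 37.7%

37.7


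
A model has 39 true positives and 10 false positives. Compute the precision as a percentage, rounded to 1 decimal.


Precision = TP / (TP + FP) * 100
= 39 / (39 + 10)
= 39 / 49
= 0.7959
= 79.6%

79.6


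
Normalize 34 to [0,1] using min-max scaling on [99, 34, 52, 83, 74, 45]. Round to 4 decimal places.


Min = 34, Max = 99
Range = 99 - 34 = 65
Scaled = (x - min) / (max - min)
= (34 - 34) / 65
= 0 / 65
= 0.0000

0.0000


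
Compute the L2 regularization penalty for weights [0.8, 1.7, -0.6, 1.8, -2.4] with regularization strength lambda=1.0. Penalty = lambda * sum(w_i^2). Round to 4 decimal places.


Squaring each weight:
0.8^2 = 0.64
1.7^2 = 2.89
(-0.6)^2 = 0.36
1.8^2 = 3.24
(-2.4)^2 = 5.76
Sum of squares = 12.89
Penalty = 1.0 * 12.89 = 12.8900

12.8900


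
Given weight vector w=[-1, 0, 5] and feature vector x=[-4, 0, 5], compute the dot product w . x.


Element-wise products:
-1 * -4 = 4
0 * 0 = 0
5 * 5 = 25
Sum = 4 + 0 + 25
= 29

29


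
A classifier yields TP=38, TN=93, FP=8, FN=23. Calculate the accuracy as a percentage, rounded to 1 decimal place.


Accuracy = (TP + TN) / (TP + TN + FP + FN) * 100
= (38 + 93) / (38 + 93 + 8 + 23)
= 131 / 162
= 0.8086
= 80.9%

80.9


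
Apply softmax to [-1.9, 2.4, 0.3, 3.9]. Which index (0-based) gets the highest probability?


Softmax is a monotonic transformation, so it preserves the argmax.
We need to find the index of the maximum logit.
Index 0: -1.9
Index 1: 2.4
Index 2: 0.3
Index 3: 3.9
Maximum logit = 3.9 at index 3

3


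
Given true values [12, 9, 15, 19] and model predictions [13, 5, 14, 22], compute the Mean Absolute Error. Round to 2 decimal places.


Absolute errors: [1, 4, 1, 3]
Sum of absolute errors = 9
MAE = 9 / 4 = 2.25

2.25


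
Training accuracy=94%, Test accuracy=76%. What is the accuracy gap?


Gap = train_accuracy - test_accuracy
= 94 - 76
= 18%
This gap suggests the model is overfitting.

18


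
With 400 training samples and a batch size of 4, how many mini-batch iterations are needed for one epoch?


Iterations per epoch = dataset_size / batch_size
= 400 / 4
= 100

100


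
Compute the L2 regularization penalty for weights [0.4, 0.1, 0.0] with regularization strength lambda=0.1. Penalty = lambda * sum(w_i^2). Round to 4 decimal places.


Squaring each weight:
0.4^2 = 0.16
0.1^2 = 0.01
0.0^2 = 0.0
Sum of squares = 0.17
Penalty = 0.1 * 0.17 = 0.0170

0.0170


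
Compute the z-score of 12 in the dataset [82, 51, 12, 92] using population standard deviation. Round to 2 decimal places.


Mean = (82 + 51 + 12 + 92) / 4 = 59.25
Variance = sum((x_i - mean)^2) / n = 972.6875
Std = sqrt(972.6875) = 31.1879
Z = (x - mean) / std
= (12 - 59.25) / 31.1879
= -47.25 / 31.1879
= -1.52

-1.52


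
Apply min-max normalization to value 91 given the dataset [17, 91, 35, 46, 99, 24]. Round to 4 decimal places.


Min = 17, Max = 99
Range = 99 - 17 = 82
Scaled = (x - min) / (max - min)
= (91 - 17) / 82
= 74 / 82
= 0.9024

0.9024


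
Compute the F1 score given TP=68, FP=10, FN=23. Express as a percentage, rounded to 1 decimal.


Precision = TP / (TP + FP) = 68 / 78 = 0.8718
Recall = TP / (TP + FN) = 68 / 91 = 0.7473
F1 = 2 * P * R / (P + R)
= 2 * 0.8718 * 0.7473 / (0.8718 + 0.7473)
= 1.3029 / 1.619
= 0.8047
As percentage: 80.5%

80.5


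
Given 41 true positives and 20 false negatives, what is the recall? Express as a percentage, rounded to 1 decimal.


Recall = TP / (TP + FN) * 100
= 41 / (41 + 20)
= 41 / 61
= 0.6721
= 67.2%

67.2


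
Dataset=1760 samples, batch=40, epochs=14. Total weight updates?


Iterations per epoch = 1760 / 40 = 44
Total updates = iterations_per_epoch * epochs
= 44 * 14
= 616

616


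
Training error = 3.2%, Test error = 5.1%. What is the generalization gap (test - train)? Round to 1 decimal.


Generalization gap = test_error - train_error
= 5.1 - 3.2
= 1.9%
A small gap suggests good generalization.

1.9


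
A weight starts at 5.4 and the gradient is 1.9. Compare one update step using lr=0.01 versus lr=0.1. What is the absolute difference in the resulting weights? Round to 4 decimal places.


With lr=0.01: w_new = 5.4 - 0.01 * 1.9 = 5.381
With lr=0.1: w_new = 5.4 - 0.1 * 1.9 = 5.21
Absolute difference = |5.381 - 5.21|
= 0.1710

0.1710


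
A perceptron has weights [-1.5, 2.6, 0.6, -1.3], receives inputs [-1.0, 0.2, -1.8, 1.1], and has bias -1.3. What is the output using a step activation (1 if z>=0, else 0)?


z = w . x + b
= -1.5*-1.0 + 2.6*0.2 + 0.6*-1.8 + -1.3*1.1 + -1.3
= 1.5 + 0.52 + -1.08 + -1.43 + -1.3
= -0.49 + -1.3
= -1.79
Since z = -1.79 < 0, output = 0

0


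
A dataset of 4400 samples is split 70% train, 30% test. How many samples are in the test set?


Train samples = 4400 * 70% = 3080
Test samples = 4400 - 3080
= 1320

1320


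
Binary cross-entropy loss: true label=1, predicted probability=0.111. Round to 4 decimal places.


For y=1: Loss = -log(p)
= -log(0.111)
= -(-2.1982)
= 2.1982

2.1982


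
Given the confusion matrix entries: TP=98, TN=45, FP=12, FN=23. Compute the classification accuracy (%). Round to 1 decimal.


Accuracy = (TP + TN) / (TP + TN + FP + FN) * 100
= (98 + 45) / (98 + 45 + 12 + 23)
= 143 / 178
= 0.8034
= 80.3%

80.3


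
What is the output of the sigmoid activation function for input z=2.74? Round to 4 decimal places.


sigmoid(z) = 1 / (1 + exp(-z))
exp(-(2.74)) = exp(-2.74) = 0.0646
1 + 0.0646 = 1.0646
1 / 1.0646 = 0.9393

0.9393


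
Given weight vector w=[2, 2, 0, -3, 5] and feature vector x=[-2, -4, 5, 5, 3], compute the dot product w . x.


Element-wise products:
2 * -2 = -4
2 * -4 = -8
0 * 5 = 0
-3 * 5 = -15
5 * 3 = 15
Sum = -4 + -8 + 0 + -15 + 15
= -12

-12


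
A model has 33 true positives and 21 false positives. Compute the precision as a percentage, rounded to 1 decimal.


Precision = TP / (TP + FP) * 100
= 33 / (33 + 21)
= 33 / 54
= 0.6111
= 61.1%

61.1


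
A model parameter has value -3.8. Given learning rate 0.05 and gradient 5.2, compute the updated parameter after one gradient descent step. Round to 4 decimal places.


w_new = w_old - lr * gradient
= -3.8 - 0.05 * 5.2
= -3.8 - (0.26)
= -4.0600

-4.0600


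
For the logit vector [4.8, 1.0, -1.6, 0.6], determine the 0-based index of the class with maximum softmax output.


Softmax is a monotonic transformation, so it preserves the argmax.
We need to find the index of the maximum logit.
Index 0: 4.8
Index 1: 1.0
Index 2: -1.6
Index 3: 0.6
Maximum logit = 4.8 at index 0

0


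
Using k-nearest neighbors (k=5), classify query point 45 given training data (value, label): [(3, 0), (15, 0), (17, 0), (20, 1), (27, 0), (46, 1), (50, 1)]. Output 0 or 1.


Distances from query 45:
Point 46 (class 1): distance = 1
Point 50 (class 1): distance = 5
Point 27 (class 0): distance = 18
Point 20 (class 1): distance = 25
Point 17 (class 0): distance = 28
K=5 nearest neighbors: classes = [1, 1, 0, 1, 0]
Votes for class 1: 3 / 5
Majority vote => class 1

1


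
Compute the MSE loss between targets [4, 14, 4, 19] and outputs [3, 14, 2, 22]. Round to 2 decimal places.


Differences: [1, 0, 2, -3]
Squared errors: [1, 0, 4, 9]
Sum of squared errors = 14
MSE = 14 / 4 = 3.50

3.50


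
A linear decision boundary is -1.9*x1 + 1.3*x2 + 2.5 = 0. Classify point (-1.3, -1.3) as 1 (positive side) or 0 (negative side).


Compute -1.9 * -1.3 + 1.3 * -1.3 + 2.5
= 2.47 + -1.69 + 2.5
= 3.28
Since 3.28 >= 0, the point is on the positive side.

1


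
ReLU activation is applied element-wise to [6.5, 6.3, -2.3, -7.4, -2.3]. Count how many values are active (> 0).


ReLU(x) = max(0, x) for each element:
ReLU(6.5) = 6.5
ReLU(6.3) = 6.3
ReLU(-2.3) = 0
ReLU(-7.4) = 0
ReLU(-2.3) = 0
Active neurons (>0): 2

2


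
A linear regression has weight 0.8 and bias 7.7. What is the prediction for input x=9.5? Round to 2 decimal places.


y = 0.8 * 9.5 + (7.7)
= 7.6 + (7.7)
= 15.30

15.30


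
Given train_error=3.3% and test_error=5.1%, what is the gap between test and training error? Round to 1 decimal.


Generalization gap = test_error - train_error
= 5.1 - 3.3
= 1.8%
A small gap suggests good generalization.

1.8


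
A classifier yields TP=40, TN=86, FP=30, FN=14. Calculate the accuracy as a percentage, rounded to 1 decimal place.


Accuracy = (TP + TN) / (TP + TN + FP + FN) * 100
= (40 + 86) / (40 + 86 + 30 + 14)
= 126 / 170
= 0.7412
= 74.1%

74.1


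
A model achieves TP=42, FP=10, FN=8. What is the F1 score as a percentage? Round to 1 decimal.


Precision = TP / (TP + FP) = 42 / 52 = 0.8077
Recall = TP / (TP + FN) = 42 / 50 = 0.84
F1 = 2 * P * R / (P + R)
= 2 * 0.8077 * 0.84 / (0.8077 + 0.84)
= 1.3569 / 1.6477
= 0.8235
As percentage: 82.4%

82.4


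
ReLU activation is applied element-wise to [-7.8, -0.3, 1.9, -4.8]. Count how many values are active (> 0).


ReLU(x) = max(0, x) for each element:
ReLU(-7.8) = 0
ReLU(-0.3) = 0
ReLU(1.9) = 1.9
ReLU(-4.8) = 0
Active neurons (>0): 1

1


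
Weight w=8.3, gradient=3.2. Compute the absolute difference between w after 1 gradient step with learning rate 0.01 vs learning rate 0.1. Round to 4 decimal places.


With lr=0.01: w_new = 8.3 - 0.01 * 3.2 = 8.268
With lr=0.1: w_new = 8.3 - 0.1 * 3.2 = 7.98
Absolute difference = |8.268 - 7.98|
= 0.2880

0.2880


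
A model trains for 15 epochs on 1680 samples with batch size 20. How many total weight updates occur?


Iterations per epoch = 1680 / 20 = 84
Total updates = iterations_per_epoch * epochs
= 84 * 15
= 1260

1260


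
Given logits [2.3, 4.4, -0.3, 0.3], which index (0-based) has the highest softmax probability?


Softmax is a monotonic transformation, so it preserves the argmax.
We need to find the index of the maximum logit.
Index 0: 2.3
Index 1: 4.4
Index 2: -0.3
Index 3: 0.3
Maximum logit = 4.4 at index 1

1


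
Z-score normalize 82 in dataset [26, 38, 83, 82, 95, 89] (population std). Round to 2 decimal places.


Mean = (26 + 38 + 83 + 82 + 95 + 89) / 6 = 68.8333
Variance = sum((x_i - mean)^2) / n = 708.4722
Std = sqrt(708.4722) = 26.6171
Z = (x - mean) / std
= (82 - 68.8333) / 26.6171
= 13.1667 / 26.6171
= 0.49

0.49


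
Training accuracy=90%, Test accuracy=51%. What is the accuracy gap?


Gap = train_accuracy - test_accuracy
= 90 - 51
= 39%
This large gap strongly indicates overfitting.

39


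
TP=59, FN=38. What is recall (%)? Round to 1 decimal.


Recall = TP / (TP + FN) * 100
= 59 / (59 + 38)
= 59 / 97
= 0.6082
= 60.8%

60.8


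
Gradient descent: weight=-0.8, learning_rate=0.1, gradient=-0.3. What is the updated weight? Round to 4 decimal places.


w_new = w_old - lr * gradient
= -0.8 - 0.1 * -0.3
= -0.8 - (-0.03)
= -0.7700

-0.7700


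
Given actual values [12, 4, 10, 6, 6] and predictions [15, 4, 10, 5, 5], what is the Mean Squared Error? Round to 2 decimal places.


Differences: [-3, 0, 0, 1, 1]
Squared errors: [9, 0, 0, 1, 1]
Sum of squared errors = 11
MSE = 11 / 5 = 2.20

2.20


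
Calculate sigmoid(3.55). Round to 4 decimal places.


sigmoid(z) = 1 / (1 + exp(-z))
exp(-(3.55)) = exp(-3.55) = 0.0287
1 + 0.0287 = 1.0287
1 / 1.0287 = 0.9721

0.9721


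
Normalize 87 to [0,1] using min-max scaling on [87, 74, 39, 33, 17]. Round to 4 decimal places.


Min = 17, Max = 87
Range = 87 - 17 = 70
Scaled = (x - min) / (max - min)
= (87 - 17) / 70
= 70 / 70
= 1.0000

1.0000


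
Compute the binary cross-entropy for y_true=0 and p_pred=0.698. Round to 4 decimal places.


For y=0: Loss = -log(1-p)
= -log(1 - 0.698)
= -log(0.302)
= -(-1.1973)
= 1.1973

1.1973


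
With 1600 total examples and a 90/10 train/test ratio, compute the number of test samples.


Train samples = 1600 * 90% = 1440
Test samples = 1600 - 1440
= 160

160


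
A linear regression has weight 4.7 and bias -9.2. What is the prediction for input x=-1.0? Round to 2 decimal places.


y = 4.7 * -1.0 + (-9.2)
= -4.7 + (-9.2)
= -13.90

-13.90


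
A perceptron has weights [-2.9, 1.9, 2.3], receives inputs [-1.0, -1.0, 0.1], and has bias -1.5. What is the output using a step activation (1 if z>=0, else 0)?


z = w . x + b
= -2.9*-1.0 + 1.9*-1.0 + 2.3*0.1 + -1.5
= 2.9 + -1.9 + 0.23 + -1.5
= 1.23 + -1.5
= -0.27
Since z = -0.27 < 0, output = 0

0


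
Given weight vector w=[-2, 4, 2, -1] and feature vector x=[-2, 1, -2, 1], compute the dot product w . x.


Element-wise products:
-2 * -2 = 4
4 * 1 = 4
2 * -2 = -4
-1 * 1 = -1
Sum = 4 + 4 + -4 + -1
= 3

3


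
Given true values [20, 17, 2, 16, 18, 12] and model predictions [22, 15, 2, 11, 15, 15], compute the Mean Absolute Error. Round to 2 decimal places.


Absolute errors: [2, 2, 0, 5, 3, 3]
Sum of absolute errors = 15
MAE = 15 / 6 = 2.50

2.50


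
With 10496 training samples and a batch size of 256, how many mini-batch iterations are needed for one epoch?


Iterations per epoch = dataset_size / batch_size
= 10496 / 256
= 41

41


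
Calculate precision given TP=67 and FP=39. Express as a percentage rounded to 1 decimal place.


Precision = TP / (TP + FP) * 100
= 67 / (67 + 39)
= 67 / 106
= 0.6321
= 63.2%

63.2


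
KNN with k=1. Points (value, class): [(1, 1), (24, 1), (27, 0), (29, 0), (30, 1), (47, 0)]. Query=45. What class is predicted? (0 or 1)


Distances from query 45:
Point 47 (class 0): distance = 2
K=1 nearest neighbors: classes = [0]
Votes for class 1: 0 / 1
Majority vote => class 0

0


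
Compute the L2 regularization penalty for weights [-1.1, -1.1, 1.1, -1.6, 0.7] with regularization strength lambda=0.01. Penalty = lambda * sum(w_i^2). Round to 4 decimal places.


Squaring each weight:
(-1.1)^2 = 1.21
(-1.1)^2 = 1.21
1.1^2 = 1.21
(-1.6)^2 = 2.56
0.7^2 = 0.49
Sum of squares = 6.68
Penalty = 0.01 * 6.68 = 0.0668

0.0668


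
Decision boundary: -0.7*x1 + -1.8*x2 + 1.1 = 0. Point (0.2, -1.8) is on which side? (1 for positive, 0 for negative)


Compute -0.7 * 0.2 + -1.8 * -1.8 + 1.1
= -0.14 + 3.24 + 1.1
= 4.2
Since 4.2 >= 0, the point is on the positive side.

1


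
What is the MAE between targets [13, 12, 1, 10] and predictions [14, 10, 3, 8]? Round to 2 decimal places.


Absolute errors: [1, 2, 2, 2]
Sum of absolute errors = 7
MAE = 7 / 4 = 1.75

1.75


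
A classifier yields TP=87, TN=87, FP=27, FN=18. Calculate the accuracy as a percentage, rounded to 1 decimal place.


Accuracy = (TP + TN) / (TP + TN + FP + FN) * 100
= (87 + 87) / (87 + 87 + 27 + 18)
= 174 / 219
= 0.7945
= 79.5%

79.5


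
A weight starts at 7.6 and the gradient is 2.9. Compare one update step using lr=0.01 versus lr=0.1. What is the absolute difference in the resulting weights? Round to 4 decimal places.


With lr=0.01: w_new = 7.6 - 0.01 * 2.9 = 7.571
With lr=0.1: w_new = 7.6 - 0.1 * 2.9 = 7.31
Absolute difference = |7.571 - 7.31|
= 0.2610

0.2610


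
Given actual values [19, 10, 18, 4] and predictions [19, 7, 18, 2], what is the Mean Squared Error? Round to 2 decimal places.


Differences: [0, 3, 0, 2]
Squared errors: [0, 9, 0, 4]
Sum of squared errors = 13
MSE = 13 / 4 = 3.25

3.25


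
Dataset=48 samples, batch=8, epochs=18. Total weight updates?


Iterations per epoch = 48 / 8 = 6
Total updates = iterations_per_epoch * epochs
= 6 * 18
= 108

108


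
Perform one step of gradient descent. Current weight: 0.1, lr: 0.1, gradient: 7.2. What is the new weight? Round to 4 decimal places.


w_new = w_old - lr * gradient
= 0.1 - 0.1 * 7.2
= 0.1 - (0.72)
= -0.6200

-0.6200


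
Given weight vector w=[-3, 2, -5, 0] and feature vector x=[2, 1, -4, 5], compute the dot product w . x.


Element-wise products:
-3 * 2 = -6
2 * 1 = 2
-5 * -4 = 20
0 * 5 = 0
Sum = -6 + 2 + 20 + 0
= 16

16


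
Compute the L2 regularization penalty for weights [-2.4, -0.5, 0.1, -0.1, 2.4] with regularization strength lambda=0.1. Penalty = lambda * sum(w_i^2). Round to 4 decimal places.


Squaring each weight:
(-2.4)^2 = 5.76
(-0.5)^2 = 0.25
0.1^2 = 0.01
(-0.1)^2 = 0.01
2.4^2 = 5.76
Sum of squares = 11.79
Penalty = 0.1 * 11.79 = 1.1790

1.1790


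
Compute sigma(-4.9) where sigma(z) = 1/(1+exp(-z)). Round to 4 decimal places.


sigmoid(z) = 1 / (1 + exp(-z))
exp(-(-4.9)) = exp(4.9) = 134.2898
1 + 134.2898 = 135.2898
1 / 135.2898 = 0.0074

0.0074


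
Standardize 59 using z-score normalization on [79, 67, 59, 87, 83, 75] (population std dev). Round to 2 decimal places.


Mean = (79 + 67 + 59 + 87 + 83 + 75) / 6 = 75.0
Variance = sum((x_i - mean)^2) / n = 90.6667
Std = sqrt(90.6667) = 9.5219
Z = (x - mean) / std
= (59 - 75.0) / 9.5219
= -16.0 / 9.5219
= -1.68

-1.68


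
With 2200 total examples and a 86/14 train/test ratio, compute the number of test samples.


Train samples = 2200 * 86% = 1892
Test samples = 2200 - 1892
= 308

308


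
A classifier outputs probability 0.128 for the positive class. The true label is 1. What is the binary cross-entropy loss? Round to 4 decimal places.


For y=1: Loss = -log(p)
= -log(0.128)
= -(-2.0557)
= 2.0557

2.0557


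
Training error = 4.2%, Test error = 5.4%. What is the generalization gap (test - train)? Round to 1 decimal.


Generalization gap = test_error - train_error
= 5.4 - 4.2
= 1.2%
A small gap suggests good generalization.

1.2


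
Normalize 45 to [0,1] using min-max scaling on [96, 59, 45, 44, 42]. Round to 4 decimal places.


Min = 42, Max = 96
Range = 96 - 42 = 54
Scaled = (x - min) / (max - min)
= (45 - 42) / 54
= 3 / 54
= 0.0556

0.0556


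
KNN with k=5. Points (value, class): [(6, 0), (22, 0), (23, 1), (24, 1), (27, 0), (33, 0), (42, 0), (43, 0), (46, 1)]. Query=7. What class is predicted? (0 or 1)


Distances from query 7:
Point 6 (class 0): distance = 1
Point 22 (class 0): distance = 15
Point 23 (class 1): distance = 16
Point 24 (class 1): distance = 17
Point 27 (class 0): distance = 20
K=5 nearest neighbors: classes = [0, 0, 1, 1, 0]
Votes for class 1: 2 / 5
Majority vote => class 0

0


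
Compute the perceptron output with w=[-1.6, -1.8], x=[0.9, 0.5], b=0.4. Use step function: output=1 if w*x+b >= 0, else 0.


z = w . x + b
= -1.6*0.9 + -1.8*0.5 + 0.4
= -1.44 + -0.9 + 0.4
= -2.34 + 0.4
= -1.94
Since z = -1.94 < 0, output = 0

0


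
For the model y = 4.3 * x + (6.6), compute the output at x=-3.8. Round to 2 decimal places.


y = 4.3 * -3.8 + (6.6)
= -16.34 + (6.6)
= -9.74

-9.74


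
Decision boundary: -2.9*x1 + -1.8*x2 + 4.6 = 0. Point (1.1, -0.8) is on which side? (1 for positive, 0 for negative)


Compute -2.9 * 1.1 + -1.8 * -0.8 + 4.6
= -3.19 + 1.44 + 4.6
= 2.85
Since 2.85 >= 0, the point is on the positive side.

1


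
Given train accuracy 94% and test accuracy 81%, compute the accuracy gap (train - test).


Gap = train_accuracy - test_accuracy
= 94 - 81
= 13%
This gap suggests the model is overfitting.

13
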